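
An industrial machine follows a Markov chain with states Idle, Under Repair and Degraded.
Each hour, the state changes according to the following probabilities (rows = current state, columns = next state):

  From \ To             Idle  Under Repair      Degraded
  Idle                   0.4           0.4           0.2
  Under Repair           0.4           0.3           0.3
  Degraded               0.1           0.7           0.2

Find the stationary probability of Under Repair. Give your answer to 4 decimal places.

0.4299

Let the stationary distribution be π with π = πP and π_1 + π_2 + π_3 = 1.
π_1 = 0.4·π_1 + 0.4·π_2 + 0.1·π_3
π_2 = 0.4·π_1 + 0.3·π_2 + 0.7·π_3
Solving with the normalization constraint gives π = (0.3271, 0.4299, 0.2430).
So the stationary probability of Under Repair is 0.4299.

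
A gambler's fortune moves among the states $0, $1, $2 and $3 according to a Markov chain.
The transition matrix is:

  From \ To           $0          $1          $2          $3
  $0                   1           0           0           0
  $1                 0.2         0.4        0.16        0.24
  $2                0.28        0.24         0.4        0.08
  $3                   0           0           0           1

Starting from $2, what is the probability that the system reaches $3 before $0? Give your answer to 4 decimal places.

0.3284

Let h(s) be the probability of absorption at $3 starting from transient state s. Then h($3) = 1 and h($0) = 0. By first-step analysis:
h($1) = 0.2·0 + 0.4·h($1) + 0.16·h($2) + 0.24·1
h($2) = 0.28·0 + 0.24·h($1) + 0.4·h($2) + 0.08·1
Solving: h($1) = 0.4876, h($2) = 0.3284.
Starting from $2, the probability is 0.3284.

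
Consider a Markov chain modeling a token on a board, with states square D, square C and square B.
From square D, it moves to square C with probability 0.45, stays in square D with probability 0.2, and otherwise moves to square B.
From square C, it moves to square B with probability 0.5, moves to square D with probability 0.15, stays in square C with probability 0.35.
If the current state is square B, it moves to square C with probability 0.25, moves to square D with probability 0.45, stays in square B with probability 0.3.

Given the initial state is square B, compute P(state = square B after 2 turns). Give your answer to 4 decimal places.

0.3725

Sum over the intermediate state after 1 turn:
P = P(square B→square D)·P(square D→square B) + P(square B→square C)·P(square C→square B) + P(square B→square B)·P(square B→square B)
  = 0.45×0.35 + 0.25×0.5 + 0.3×0.3
  = 0.1575 + 0.1250 + 0.0900 = 0.3725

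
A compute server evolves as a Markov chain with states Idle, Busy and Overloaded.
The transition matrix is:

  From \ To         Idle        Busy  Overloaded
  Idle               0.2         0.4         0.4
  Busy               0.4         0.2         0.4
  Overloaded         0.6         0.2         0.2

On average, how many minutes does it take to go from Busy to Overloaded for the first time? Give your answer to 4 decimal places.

Let t(s) be the expected number of minutes to first reach Overloaded from state s, with t(Overloaded) = 0. Conditioning on the first minute:
t(Idle) = 1 + 0.2·t(Idle) + 0.4·t(Busy)
t(Busy) = 1 + 0.4·t(Idle) + 0.2·t(Busy)
Solving: t(Idle) = 2.5000, t(Busy) = 2.5000.
Expected minutes from Busy to Overloaded: 2.5000.

2.5000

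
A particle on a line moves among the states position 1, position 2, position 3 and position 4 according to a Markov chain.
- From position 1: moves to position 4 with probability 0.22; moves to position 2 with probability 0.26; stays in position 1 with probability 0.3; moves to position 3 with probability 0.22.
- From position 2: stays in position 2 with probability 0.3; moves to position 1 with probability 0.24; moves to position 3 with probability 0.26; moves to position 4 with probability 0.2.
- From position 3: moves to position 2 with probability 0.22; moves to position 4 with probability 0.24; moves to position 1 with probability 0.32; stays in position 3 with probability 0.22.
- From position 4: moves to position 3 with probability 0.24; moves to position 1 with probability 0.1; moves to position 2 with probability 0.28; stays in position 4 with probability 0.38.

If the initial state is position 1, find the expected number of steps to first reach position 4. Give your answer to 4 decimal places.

4.5582

Let t(s) be the expected number of steps to first reach position 4 from state s, with t(position 4) = 0. Conditioning on the first step:
t(position 1) = 1 + 0.3·t(position 1) + 0.26·t(position 2) + 0.22·t(position 3)
t(position 2) = 1 + 0.24·t(position 1) + 0.3·t(position 2) + 0.26·t(position 3)
t(position 3) = 1 + 0.32·t(position 1) + 0.22·t(position 2) + 0.22·t(position 3)
Solving: t(position 1) = 4.5582, t(position 2) = 4.6492, t(position 3) = 4.4634.
Expected steps from position 1 to position 4: 4.5582.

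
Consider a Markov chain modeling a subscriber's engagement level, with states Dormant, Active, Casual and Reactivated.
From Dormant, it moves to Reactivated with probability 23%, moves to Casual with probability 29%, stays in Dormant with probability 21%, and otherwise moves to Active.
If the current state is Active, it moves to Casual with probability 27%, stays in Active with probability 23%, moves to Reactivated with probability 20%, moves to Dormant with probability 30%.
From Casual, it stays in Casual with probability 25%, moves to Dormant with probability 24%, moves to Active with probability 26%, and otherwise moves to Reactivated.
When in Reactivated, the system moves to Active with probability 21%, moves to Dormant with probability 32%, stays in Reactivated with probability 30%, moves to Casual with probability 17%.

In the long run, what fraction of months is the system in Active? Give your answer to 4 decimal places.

0.2431

Let the stationary distribution be π with π = πP and π_1 + π_2 + π_3 + π_4 = 1.
π_1 = 0.21·π_1 + 0.3·π_2 + 0.24·π_3 + 0.32·π_4
π_2 = 0.27·π_1 + 0.23·π_2 + 0.26·π_3 + 0.21·π_4
π_3 = 0.29·π_1 + 0.27·π_2 + 0.25·π_3 + 0.17·π_4
Solving with the normalization constraint gives π = (0.2662, 0.2431, 0.2459, 0.2448).
So the stationary probability of Active is 0.2431.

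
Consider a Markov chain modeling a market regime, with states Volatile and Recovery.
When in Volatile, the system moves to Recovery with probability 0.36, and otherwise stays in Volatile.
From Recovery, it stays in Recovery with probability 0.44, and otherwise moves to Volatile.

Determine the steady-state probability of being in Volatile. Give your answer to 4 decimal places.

0.6087

Let the stationary distribution be π with π = πP and π_1 + π_2 = 1.
π_1 = 0.64·π_1 + 0.56·π_2
Solving with the normalization constraint gives π = (0.6087, 0.3913).
So the stationary probability of Volatile is 0.6087.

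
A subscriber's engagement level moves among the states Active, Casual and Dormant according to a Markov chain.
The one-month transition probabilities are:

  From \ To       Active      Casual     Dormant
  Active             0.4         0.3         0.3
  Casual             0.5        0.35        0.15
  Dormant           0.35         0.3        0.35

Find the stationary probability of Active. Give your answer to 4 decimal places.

Let the stationary distribution be π with π = πP and π_1 + π_2 + π_3 = 1.
π_1 = 0.4·π_1 + 0.5·π_2 + 0.35·π_3
π_2 = 0.3·π_1 + 0.35·π_2 + 0.3·π_3
Solving with the normalization constraint gives π = (0.4183, 0.3158, 0.2659).
So the stationary probability of Active is 0.4183.

0.4183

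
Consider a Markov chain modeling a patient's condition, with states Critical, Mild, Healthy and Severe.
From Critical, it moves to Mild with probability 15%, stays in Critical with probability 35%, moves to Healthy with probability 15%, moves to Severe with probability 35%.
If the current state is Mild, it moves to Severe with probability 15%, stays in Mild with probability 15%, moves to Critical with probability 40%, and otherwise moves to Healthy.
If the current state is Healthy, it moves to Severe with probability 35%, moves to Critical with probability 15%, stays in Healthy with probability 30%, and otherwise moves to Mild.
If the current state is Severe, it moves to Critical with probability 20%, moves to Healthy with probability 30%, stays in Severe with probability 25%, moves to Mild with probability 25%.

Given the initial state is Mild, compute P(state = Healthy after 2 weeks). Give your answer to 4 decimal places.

0.2400

Propagate the distribution vector 2 weeks from Mild.
After 0 weeks: (0.0000, 1.0000, 0.0000, 0.0000)
After 1 week: (0.4000, 0.1500, 0.3000, 0.1500)
After 2 weeks: (0.2750, 0.1800, 0.2400, 0.3050)
P(in Healthy after 2 weeks) = 0.2400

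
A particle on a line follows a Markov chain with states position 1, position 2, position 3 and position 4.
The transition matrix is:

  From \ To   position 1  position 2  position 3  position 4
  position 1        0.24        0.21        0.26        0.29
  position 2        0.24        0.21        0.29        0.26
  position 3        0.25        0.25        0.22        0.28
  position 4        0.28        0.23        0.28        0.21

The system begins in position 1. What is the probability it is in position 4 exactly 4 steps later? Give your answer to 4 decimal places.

Propagate the distribution vector 4 steps from position 1.
After 0 steps: (1.0000, 0.0000, 0.0000, 0.0000)
After 1 step: (0.2400, 0.2100, 0.2600, 0.2900)
After 2 steps: (0.2542, 0.2262, 0.2617, 0.2579)
After 3 steps: (0.2529, 0.2256, 0.2615, 0.2600)
After 4 steps: (0.2530, 0.2257, 0.2615, 0.2598)
P(in position 4 after 4 steps) = 0.2598

0.2598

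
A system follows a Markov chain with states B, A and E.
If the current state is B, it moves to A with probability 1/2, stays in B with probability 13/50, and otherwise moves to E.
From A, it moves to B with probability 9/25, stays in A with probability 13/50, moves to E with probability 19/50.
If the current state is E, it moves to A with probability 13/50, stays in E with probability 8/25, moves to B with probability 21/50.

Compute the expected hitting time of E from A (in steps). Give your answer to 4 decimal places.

2.9924

Let t(s) be the expected number of steps to first reach E from state s, with t(E) = 0. Conditioning on the first step:
t(B) = 1 + 0.26·t(B) + 0.5·t(A)
t(A) = 1 + 0.36·t(B) + 0.26·t(A)
Solving: t(B) = 3.3732, t(A) = 2.9924.
Expected steps from A to E: 2.9924.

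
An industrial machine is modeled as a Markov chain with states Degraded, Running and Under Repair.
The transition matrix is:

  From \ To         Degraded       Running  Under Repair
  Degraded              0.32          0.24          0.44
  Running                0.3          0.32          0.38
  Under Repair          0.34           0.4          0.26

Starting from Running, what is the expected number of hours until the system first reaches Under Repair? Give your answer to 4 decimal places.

2.5102

Let t(s) be the expected number of hours to first reach Under Repair from state s, with t(Under Repair) = 0. Conditioning on the first hour:
t(Degraded) = 1 + 0.32·t(Degraded) + 0.24·t(Running)
t(Running) = 1 + 0.3·t(Degraded) + 0.32·t(Running)
Solving: t(Degraded) = 2.3566, t(Running) = 2.5102.
Expected hours from Running to Under Repair: 2.5102.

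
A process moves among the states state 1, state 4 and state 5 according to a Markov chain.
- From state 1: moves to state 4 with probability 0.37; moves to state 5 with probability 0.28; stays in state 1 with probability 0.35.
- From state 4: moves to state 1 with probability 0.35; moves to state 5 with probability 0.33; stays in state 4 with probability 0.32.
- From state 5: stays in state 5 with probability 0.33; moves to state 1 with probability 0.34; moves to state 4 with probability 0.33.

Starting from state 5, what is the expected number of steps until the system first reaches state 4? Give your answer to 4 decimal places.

2.9092

Let t(s) be the expected number of steps to first reach state 4 from state s, with t(state 4) = 0. Conditioning on the first step:
t(state 1) = 1 + 0.35·t(state 1) + 0.28·t(state 5)
t(state 5) = 1 + 0.34·t(state 1) + 0.33·t(state 5)
Solving: t(state 1) = 2.7917, t(state 5) = 2.9092.
Expected steps from state 5 to state 4: 2.9092.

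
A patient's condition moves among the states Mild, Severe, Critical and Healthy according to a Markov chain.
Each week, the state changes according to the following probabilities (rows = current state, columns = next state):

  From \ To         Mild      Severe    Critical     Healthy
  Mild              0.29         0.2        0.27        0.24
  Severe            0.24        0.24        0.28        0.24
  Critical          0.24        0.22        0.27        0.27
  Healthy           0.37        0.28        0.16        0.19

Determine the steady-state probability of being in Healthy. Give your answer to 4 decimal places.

Let the stationary distribution be π with π = πP and π_1 + π_2 + π_3 + π_4 = 1.
π_1 = 0.29·π_1 + 0.24·π_2 + 0.24·π_3 + 0.37·π_4
π_2 = 0.2·π_1 + 0.24·π_2 + 0.22·π_3 + 0.28·π_4
π_3 = 0.27·π_1 + 0.28·π_2 + 0.27·π_3 + 0.16·π_4
Solving with the normalization constraint gives π = (0.2849, 0.2331, 0.2464, 0.2356).
So the stationary probability of Healthy is 0.2356.

0.2356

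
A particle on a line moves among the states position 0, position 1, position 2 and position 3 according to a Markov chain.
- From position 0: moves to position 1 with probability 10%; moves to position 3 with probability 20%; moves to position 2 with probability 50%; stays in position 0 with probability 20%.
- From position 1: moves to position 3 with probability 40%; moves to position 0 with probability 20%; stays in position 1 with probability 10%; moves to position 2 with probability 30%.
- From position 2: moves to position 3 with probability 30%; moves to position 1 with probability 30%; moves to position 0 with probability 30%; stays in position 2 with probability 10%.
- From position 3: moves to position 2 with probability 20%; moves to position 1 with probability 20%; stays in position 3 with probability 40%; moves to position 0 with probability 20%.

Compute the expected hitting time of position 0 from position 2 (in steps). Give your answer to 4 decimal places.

4.1288

Let t(s) be the expected number of steps to first reach position 0 from state s, with t(position 0) = 0. Conditioning on the first step:
t(position 1) = 1 + 0.1·t(position 1) + 0.3·t(position 2) + 0.4·t(position 3)
t(position 2) = 1 + 0.3·t(position 1) + 0.1·t(position 2) + 0.3·t(position 3)
t(position 3) = 1 + 0.2·t(position 1) + 0.2·t(position 2) + 0.4·t(position 3)
Solving: t(position 1) = 4.5076, t(position 2) = 4.1288, t(position 3) = 4.5455.
Expected steps from position 2 to position 0: 4.1288.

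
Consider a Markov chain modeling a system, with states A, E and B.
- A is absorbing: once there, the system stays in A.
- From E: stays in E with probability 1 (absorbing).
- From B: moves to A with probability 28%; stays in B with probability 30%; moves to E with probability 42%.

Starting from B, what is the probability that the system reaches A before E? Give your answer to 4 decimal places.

0.4000

Let h(s) be the probability of absorption at A starting from transient state s. Then h(A) = 1 and h(E) = 0. By first-step analysis:
h(B) = 0.28·1 + 0.42·0 + 0.3·h(B)
Solving: h(B) = 0.4000.
Starting from B, the probability is 0.4000.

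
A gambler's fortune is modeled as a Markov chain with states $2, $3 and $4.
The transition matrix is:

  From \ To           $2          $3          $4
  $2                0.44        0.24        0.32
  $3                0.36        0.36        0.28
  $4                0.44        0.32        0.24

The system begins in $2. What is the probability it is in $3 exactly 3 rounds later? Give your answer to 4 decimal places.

Propagate the distribution vector 3 rounds from $2.
After 0 rounds: (1.0000, 0.0000, 0.0000)
After 1 round: (0.4400, 0.2400, 0.3200)
After 2 rounds: (0.4208, 0.2944, 0.2848)
After 3 rounds: (0.4164, 0.2981, 0.2854)
P(in $3 after 3 rounds) = 0.2981

0.2981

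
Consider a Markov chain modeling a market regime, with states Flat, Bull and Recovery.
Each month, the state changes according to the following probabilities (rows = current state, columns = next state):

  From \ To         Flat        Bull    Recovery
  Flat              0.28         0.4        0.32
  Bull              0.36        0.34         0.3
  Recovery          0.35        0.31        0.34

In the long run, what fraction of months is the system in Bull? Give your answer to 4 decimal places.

Let the stationary distribution be π with π = πP and π_1 + π_2 + π_3 = 1.
π_1 = 0.28·π_1 + 0.36·π_2 + 0.35·π_3
π_2 = 0.4·π_1 + 0.34·π_2 + 0.31·π_3
Solving with the normalization constraint gives π = (0.3304, 0.3502, 0.3194).
So the stationary probability of Bull is 0.3502.

0.3502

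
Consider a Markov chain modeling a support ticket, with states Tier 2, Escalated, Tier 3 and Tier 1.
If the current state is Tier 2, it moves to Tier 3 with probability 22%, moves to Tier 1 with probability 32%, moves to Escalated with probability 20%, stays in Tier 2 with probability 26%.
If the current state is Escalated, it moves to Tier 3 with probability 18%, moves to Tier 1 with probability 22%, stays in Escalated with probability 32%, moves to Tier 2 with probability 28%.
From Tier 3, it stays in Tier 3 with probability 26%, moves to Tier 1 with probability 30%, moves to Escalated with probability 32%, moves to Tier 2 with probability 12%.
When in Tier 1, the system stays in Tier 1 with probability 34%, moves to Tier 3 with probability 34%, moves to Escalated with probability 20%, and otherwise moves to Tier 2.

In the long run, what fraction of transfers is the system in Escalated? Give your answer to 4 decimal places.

0.2621

Let the stationary distribution be π with π = πP and π_1 + π_2 + π_3 + π_4 = 1.
π_1 = 0.26·π_1 + 0.28·π_2 + 0.12·π_3 + 0.12·π_4
π_2 = 0.2·π_1 + 0.32·π_2 + 0.32·π_3 + 0.2·π_4
π_3 = 0.22·π_1 + 0.18·π_2 + 0.26·π_3 + 0.34·π_4
Solving with the normalization constraint gives π = (0.1883, 0.2621, 0.2551, 0.2946).
So the stationary probability of Escalated is 0.2621.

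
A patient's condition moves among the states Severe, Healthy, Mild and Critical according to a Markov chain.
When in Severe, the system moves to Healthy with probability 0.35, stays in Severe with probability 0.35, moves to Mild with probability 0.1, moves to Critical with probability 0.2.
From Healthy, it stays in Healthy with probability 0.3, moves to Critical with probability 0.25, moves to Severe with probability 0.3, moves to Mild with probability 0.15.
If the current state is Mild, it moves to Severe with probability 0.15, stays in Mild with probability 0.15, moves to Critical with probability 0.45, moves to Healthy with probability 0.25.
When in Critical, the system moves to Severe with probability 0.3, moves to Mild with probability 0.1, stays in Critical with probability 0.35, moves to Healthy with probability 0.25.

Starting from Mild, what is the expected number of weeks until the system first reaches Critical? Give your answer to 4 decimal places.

Let t(s) be the expected number of weeks to first reach Critical from state s, with t(Critical) = 0. Conditioning on the first week:
t(Severe) = 1 + 0.35·t(Severe) + 0.35·t(Healthy) + 0.1·t(Mild)
t(Healthy) = 1 + 0.3·t(Severe) + 0.3·t(Healthy) + 0.15·t(Mild)
t(Mild) = 1 + 0.15·t(Severe) + 0.25·t(Healthy) + 0.15·t(Mild)
Solving: t(Severe) = 4.0546, t(Healthy) = 3.8119, t(Mild) = 3.0131.
Expected weeks from Mild to Critical: 3.0131.

3.0131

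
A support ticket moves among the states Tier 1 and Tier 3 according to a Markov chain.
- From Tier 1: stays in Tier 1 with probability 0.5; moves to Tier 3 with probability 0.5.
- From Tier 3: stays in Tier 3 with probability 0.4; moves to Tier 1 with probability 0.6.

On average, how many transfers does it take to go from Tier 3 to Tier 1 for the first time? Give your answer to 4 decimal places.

Let t(s) be the expected number of transfers to first reach Tier 1 from state s, with t(Tier 1) = 0. Conditioning on the first transfer:
t(Tier 3) = 1 + 0.4·t(Tier 3)
Solving: t(Tier 3) = 1.6667.
Expected transfers from Tier 3 to Tier 1: 1.6667.

1.6667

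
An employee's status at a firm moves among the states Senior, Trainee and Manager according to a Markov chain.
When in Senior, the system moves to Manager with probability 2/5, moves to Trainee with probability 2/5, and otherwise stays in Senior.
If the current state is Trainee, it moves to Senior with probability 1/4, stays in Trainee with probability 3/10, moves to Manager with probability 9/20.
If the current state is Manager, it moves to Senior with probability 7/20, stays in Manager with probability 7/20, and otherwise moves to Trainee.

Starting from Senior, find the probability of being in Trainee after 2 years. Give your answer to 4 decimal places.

Sum over the intermediate state after 1 year:
P = P(Senior→Senior)·P(Senior→Trainee) + P(Senior→Trainee)·P(Trainee→Trainee) + P(Senior→Manager)·P(Manager→Trainee)
  = 0.2×0.4 + 0.4×0.3 + 0.4×0.3
  = 0.0800 + 0.1200 + 0.1200 = 0.3200

0.3200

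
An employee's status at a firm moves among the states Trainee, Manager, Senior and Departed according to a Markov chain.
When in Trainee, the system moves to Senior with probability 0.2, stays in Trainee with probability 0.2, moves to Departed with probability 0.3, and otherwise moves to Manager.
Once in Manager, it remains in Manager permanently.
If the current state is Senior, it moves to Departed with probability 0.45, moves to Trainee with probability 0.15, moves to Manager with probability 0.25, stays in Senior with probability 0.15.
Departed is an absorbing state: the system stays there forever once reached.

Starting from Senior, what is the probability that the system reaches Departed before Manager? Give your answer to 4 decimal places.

Let h(s) be the probability of absorption at Departed starting from transient state s. Then h(Departed) = 1 and h(Manager) = 0. By first-step analysis:
h(Trainee) = 0.2·h(Trainee) + 0.3·0 + 0.2·h(Senior) + 0.3·1
h(Senior) = 0.15·h(Trainee) + 0.25·0 + 0.15·h(Senior) + 0.45·1
Solving: h(Trainee) = 0.5308, h(Senior) = 0.6231.
Starting from Senior, the probability is 0.6231.

0.6231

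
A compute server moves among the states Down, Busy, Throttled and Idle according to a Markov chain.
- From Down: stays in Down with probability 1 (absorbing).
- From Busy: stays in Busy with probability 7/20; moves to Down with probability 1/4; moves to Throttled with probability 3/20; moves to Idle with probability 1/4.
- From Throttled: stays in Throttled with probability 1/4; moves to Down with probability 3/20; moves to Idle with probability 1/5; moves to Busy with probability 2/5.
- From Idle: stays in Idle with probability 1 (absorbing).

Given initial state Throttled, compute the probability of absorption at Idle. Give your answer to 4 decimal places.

Let h(s) be the probability of absorption at Idle starting from transient state s. Then h(Idle) = 1 and h(Down) = 0. By first-step analysis:
h(Busy) = 0.25·0 + 0.35·h(Busy) + 0.15·h(Throttled) + 0.25·1
h(Throttled) = 0.15·0 + 0.4·h(Busy) + 0.25·h(Throttled) + 0.2·1
Solving: h(Busy) = 0.5088, h(Throttled) = 0.5380.
Starting from Throttled, the probability is 0.5380.

0.5380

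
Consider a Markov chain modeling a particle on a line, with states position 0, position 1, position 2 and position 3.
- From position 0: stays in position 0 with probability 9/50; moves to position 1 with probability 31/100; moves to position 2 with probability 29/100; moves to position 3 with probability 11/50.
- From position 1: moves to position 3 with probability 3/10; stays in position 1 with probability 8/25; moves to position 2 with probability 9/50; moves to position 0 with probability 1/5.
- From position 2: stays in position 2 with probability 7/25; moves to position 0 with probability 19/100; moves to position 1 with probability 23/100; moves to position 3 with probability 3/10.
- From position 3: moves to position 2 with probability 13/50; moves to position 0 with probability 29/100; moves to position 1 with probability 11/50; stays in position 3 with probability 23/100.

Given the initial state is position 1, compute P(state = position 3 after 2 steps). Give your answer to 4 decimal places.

0.2630

Propagate the distribution vector 2 steps from position 1.
After 0 steps: (0.0000, 1.0000, 0.0000, 0.0000)
After 1 step: (0.2000, 0.3200, 0.1800, 0.3000)
After 2 steps: (0.2212, 0.2718, 0.2440, 0.2630)
P(in position 3 after 2 steps) = 0.2630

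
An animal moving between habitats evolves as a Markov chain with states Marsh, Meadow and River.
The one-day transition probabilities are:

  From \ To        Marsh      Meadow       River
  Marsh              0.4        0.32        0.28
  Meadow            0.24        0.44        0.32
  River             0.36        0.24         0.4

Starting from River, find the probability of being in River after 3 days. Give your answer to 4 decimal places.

0.3332

Propagate the distribution vector 3 days from River.
After 0 days: (0.0000, 0.0000, 1.0000)
After 1 day: (0.3600, 0.2400, 0.4000)
After 2 days: (0.3456, 0.3168, 0.3376)
After 3 days: (0.3358, 0.3310, 0.3332)
P(in River after 3 days) = 0.3332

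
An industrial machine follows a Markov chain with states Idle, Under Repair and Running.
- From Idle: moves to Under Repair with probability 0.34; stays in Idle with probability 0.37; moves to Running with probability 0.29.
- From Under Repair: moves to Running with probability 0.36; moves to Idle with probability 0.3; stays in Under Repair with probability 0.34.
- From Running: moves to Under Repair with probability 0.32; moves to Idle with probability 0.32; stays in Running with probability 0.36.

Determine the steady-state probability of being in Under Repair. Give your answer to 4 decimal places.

Let the stationary distribution be π with π = πP and π_1 + π_2 + π_3 = 1.
π_1 = 0.37·π_1 + 0.3·π_2 + 0.32·π_3
π_2 = 0.34·π_1 + 0.34·π_2 + 0.32·π_3
Solving with the normalization constraint gives π = (0.3298, 0.3333, 0.3369).
So the stationary probability of Under Repair is 0.3333.

0.3333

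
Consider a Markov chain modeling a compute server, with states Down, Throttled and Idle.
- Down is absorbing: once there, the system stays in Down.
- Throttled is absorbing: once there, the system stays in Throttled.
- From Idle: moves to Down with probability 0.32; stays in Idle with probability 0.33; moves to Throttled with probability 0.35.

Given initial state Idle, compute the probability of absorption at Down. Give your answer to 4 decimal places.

0.4776

Let h(s) be the probability of absorption at Down starting from transient state s. Then h(Down) = 1 and h(Throttled) = 0. By first-step analysis:
h(Idle) = 0.32·1 + 0.35·0 + 0.33·h(Idle)
Solving: h(Idle) = 0.4776.
Starting from Idle, the probability is 0.4776.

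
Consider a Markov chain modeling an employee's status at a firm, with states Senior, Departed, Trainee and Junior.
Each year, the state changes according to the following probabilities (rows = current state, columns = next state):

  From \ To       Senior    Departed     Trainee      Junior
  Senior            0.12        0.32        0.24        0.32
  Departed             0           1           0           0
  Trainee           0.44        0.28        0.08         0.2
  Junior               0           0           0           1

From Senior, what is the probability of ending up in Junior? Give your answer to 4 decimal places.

Let h(s) be the probability of absorption at Junior starting from transient state s. Then h(Junior) = 1 and h(Departed) = 0. By first-step analysis:
h(Senior) = 0.12·h(Senior) + 0.32·0 + 0.24·h(Trainee) + 0.32·1
h(Trainee) = 0.44·h(Senior) + 0.28·0 + 0.08·h(Trainee) + 0.2·1
Solving: h(Senior) = 0.4864, h(Trainee) = 0.4500.
Starting from Senior, the probability is 0.4864.

0.4864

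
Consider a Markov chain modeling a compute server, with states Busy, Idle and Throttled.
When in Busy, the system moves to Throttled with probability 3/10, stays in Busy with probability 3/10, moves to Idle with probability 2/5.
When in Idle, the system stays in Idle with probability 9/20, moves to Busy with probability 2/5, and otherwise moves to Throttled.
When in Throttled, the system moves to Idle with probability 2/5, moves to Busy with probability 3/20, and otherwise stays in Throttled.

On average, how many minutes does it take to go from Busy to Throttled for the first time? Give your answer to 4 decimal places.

Let t(s) be the expected number of minutes to first reach Throttled from state s, with t(Throttled) = 0. Conditioning on the first minute:
t(Busy) = 1 + 0.3·t(Busy) + 0.4·t(Idle)
t(Idle) = 1 + 0.4·t(Busy) + 0.45·t(Idle)
Solving: t(Busy) = 4.2222, t(Idle) = 4.8889.
Expected minutes from Busy to Throttled: 4.2222.

4.2222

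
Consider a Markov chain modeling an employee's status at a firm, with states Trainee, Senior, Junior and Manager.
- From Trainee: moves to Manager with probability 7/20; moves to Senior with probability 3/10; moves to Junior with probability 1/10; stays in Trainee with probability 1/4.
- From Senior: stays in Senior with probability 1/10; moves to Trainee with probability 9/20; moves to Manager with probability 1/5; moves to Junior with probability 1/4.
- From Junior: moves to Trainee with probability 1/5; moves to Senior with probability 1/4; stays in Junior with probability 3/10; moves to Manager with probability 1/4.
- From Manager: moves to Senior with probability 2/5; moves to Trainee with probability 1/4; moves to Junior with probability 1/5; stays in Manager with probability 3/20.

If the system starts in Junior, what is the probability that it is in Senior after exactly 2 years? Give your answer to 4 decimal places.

0.2600

Propagate the distribution vector 2 years from Junior.
After 0 years: (0.0000, 0.0000, 1.0000, 0.0000)
After 1 year: (0.2000, 0.2500, 0.3000, 0.2500)
After 2 years: (0.2850, 0.2600, 0.2225, 0.2325)
P(in Senior after 2 years) = 0.2600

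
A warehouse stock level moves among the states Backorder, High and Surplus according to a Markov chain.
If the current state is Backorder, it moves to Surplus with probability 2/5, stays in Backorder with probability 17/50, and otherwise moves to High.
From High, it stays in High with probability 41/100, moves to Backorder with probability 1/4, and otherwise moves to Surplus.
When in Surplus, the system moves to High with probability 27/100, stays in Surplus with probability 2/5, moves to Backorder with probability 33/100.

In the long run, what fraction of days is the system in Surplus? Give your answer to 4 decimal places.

0.3814

Let the stationary distribution be π with π = πP and π_1 + π_2 + π_3 = 1.
π_1 = 0.34·π_1 + 0.25·π_2 + 0.33·π_3
π_2 = 0.26·π_1 + 0.41·π_2 + 0.27·π_3
Solving with the normalization constraint gives π = (0.3083, 0.3104, 0.3814).
So the stationary probability of Surplus is 0.3814.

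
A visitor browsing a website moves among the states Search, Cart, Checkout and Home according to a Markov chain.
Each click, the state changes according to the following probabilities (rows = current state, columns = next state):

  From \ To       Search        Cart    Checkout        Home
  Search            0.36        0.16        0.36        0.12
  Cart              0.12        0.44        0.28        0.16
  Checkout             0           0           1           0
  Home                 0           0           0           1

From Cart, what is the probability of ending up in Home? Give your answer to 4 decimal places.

0.3443

Let h(s) be the probability of absorption at Home starting from transient state s. Then h(Home) = 1 and h(Checkout) = 0. By first-step analysis:
h(Search) = 0.36·h(Search) + 0.16·h(Cart) + 0.36·0 + 0.12·1
h(Cart) = 0.12·h(Search) + 0.44·h(Cart) + 0.28·0 + 0.16·1
Solving: h(Search) = 0.2736, h(Cart) = 0.3443.
Starting from Cart, the probability is 0.3443.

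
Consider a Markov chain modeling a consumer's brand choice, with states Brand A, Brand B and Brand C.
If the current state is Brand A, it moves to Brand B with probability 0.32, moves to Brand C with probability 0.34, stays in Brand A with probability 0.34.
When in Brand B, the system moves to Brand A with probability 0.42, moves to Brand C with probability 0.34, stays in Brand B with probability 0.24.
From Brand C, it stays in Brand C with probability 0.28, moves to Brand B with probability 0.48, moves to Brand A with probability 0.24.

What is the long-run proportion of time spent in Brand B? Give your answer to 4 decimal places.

0.3438

Let the stationary distribution be π with π = πP and π_1 + π_2 + π_3 = 1.
π_1 = 0.34·π_1 + 0.42·π_2 + 0.24·π_3
π_2 = 0.32·π_1 + 0.24·π_2 + 0.48·π_3
Solving with the normalization constraint gives π = (0.3354, 0.3438, 0.3208).
So the stationary probability of Brand B is 0.3438.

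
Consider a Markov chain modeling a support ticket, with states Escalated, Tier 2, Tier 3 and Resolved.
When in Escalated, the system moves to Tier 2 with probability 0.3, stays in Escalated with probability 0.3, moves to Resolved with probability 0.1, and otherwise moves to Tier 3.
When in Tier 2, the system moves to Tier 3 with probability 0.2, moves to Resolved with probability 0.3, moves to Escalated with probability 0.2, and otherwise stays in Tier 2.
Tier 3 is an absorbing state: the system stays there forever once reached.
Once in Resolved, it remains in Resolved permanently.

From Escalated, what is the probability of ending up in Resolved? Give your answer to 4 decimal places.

0.3721

Let h(s) be the probability of absorption at Resolved starting from transient state s. Then h(Resolved) = 1 and h(Tier 3) = 0. By first-step analysis:
h(Escalated) = 0.3·h(Escalated) + 0.3·h(Tier 2) + 0.3·0 + 0.1·1
h(Tier 2) = 0.2·h(Escalated) + 0.3·h(Tier 2) + 0.2·0 + 0.3·1
Solving: h(Escalated) = 0.3721, h(Tier 2) = 0.5349.
Starting from Escalated, the probability is 0.3721.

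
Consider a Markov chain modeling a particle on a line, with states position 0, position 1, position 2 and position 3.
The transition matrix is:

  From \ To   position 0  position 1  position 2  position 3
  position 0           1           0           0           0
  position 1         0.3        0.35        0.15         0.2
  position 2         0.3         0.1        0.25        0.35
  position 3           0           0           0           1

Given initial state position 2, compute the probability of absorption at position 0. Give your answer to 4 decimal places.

0.4762

Let h(s) be the probability of absorption at position 0 starting from transient state s. Then h(position 0) = 1 and h(position 3) = 0. By first-step analysis:
h(position 1) = 0.3·1 + 0.35·h(position 1) + 0.15·h(position 2) + 0.2·0
h(position 2) = 0.3·1 + 0.1·h(position 1) + 0.25·h(position 2) + 0.35·0
Solving: h(position 1) = 0.5714, h(position 2) = 0.4762.
Starting from position 2, the probability is 0.4762.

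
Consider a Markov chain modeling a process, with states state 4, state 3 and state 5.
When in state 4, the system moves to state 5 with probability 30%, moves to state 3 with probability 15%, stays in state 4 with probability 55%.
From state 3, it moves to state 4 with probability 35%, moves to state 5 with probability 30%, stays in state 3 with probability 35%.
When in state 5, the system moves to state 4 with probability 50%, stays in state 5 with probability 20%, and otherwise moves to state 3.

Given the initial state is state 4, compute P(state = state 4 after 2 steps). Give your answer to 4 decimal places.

Sum over the intermediate state after 1 step:
P = P(state 4→state 4)·P(state 4→state 4) + P(state 4→state 3)·P(state 3→state 4) + P(state 4→state 5)·P(state 5→state 4)
  = 0.55×0.55 + 0.15×0.35 + 0.3×0.5
  = 0.3025 + 0.0525 + 0.1500 = 0.5050

0.5050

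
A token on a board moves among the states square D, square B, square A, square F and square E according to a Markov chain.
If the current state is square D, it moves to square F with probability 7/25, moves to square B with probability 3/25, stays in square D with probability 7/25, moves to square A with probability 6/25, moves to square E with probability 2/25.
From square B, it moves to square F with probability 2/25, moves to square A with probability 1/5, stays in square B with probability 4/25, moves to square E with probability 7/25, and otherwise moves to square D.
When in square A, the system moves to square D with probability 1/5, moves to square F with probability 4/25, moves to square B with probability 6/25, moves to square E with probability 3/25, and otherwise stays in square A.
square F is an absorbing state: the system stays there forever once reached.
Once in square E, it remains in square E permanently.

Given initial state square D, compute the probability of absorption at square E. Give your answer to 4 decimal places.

Let h(s) be the probability of absorption at square E starting from transient state s. Then h(square E) = 1 and h(square F) = 0. By first-step analysis:
h(square D) = 0.28·h(square D) + 0.12·h(square B) + 0.24·h(square A) + 0.28·0 + 0.08·1
h(square B) = 0.28·h(square D) + 0.16·h(square B) + 0.2·h(square A) + 0.08·0 + 0.28·1
h(square A) = 0.2·h(square D) + 0.24·h(square B) + 0.28·h(square A) + 0.16·0 + 0.12·1
Solving: h(square D) = 0.3548, h(square B) = 0.5591, h(square A) = 0.4516.
Starting from square D, the probability is 0.3548.

0.3548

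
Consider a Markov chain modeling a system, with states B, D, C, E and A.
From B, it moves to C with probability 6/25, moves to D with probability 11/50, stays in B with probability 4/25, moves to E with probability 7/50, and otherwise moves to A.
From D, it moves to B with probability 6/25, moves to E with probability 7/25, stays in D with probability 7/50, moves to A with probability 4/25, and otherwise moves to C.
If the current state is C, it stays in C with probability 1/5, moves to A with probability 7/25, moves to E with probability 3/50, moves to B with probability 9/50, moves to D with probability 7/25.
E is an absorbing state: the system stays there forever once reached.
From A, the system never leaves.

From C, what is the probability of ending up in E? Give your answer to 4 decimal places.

Let h(s) be the probability of absorption at E starting from transient state s. Then h(E) = 1 and h(A) = 0. By first-step analysis:
h(B) = 0.16·h(B) + 0.22·h(D) + 0.24·h(C) + 0.14·1 + 0.24·0
h(D) = 0.24·h(B) + 0.14·h(D) + 0.18·h(C) + 0.28·1 + 0.16·0
h(C) = 0.18·h(B) + 0.28·h(D) + 0.2·h(C) + 0.06·1 + 0.28·0
Solving: h(B) = 0.3976, h(D) = 0.5082, h(C) = 0.3423.
Starting from C, the probability is 0.3423.

0.3423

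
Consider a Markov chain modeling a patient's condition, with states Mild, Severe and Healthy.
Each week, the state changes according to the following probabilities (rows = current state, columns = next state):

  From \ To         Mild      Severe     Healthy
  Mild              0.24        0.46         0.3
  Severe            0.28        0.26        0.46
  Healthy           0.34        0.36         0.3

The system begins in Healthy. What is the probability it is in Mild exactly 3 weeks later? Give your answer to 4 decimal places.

0.2901

Propagate the distribution vector 3 weeks from Healthy.
After 0 weeks: (0.0000, 0.0000, 1.0000)
After 1 week: (0.3400, 0.3600, 0.3000)
After 2 weeks: (0.2844, 0.3580, 0.3576)
After 3 weeks: (0.2901, 0.3526, 0.3573)
P(in Mild after 3 weeks) = 0.2901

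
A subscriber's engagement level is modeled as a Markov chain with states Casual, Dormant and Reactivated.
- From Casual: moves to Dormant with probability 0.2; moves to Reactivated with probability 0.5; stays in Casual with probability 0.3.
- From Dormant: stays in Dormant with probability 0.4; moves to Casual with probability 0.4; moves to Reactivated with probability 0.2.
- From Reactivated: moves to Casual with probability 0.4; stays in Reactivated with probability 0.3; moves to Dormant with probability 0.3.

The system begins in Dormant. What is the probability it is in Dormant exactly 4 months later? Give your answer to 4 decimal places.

0.2930

Propagate the distribution vector 4 months from Dormant.
After 0 months: (0.0000, 1.0000, 0.0000)
After 1 month: (0.4000, 0.4000, 0.2000)
After 2 months: (0.3600, 0.3000, 0.3400)
After 3 months: (0.3640, 0.2940, 0.3420)
After 4 months: (0.3636, 0.2930, 0.3434)
P(in Dormant after 4 months) = 0.2930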